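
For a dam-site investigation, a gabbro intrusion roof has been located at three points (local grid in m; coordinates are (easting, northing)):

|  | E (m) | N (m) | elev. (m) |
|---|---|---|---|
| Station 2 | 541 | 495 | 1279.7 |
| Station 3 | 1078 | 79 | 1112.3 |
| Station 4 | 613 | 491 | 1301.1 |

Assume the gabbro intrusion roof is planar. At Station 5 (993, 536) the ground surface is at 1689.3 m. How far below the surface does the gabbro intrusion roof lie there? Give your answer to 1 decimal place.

Let the plane be z = a·E + b·N + c.
Station 3−Station 2: 537a − 416b = −167.4;  Station 4−Station 2: 72a − 4b = 21.4.
Solving gives a = 0.344267, b = 0.846806.
Then c = 1279.7 − a·541 − b·495 = 674.28.
At (993, 536): z_contact = 341.86 + 453.89 + 674.28 = 1470.03 m.
Depth below ground = 1689.3 − 1470.03 = 219.3 m.

219.3 m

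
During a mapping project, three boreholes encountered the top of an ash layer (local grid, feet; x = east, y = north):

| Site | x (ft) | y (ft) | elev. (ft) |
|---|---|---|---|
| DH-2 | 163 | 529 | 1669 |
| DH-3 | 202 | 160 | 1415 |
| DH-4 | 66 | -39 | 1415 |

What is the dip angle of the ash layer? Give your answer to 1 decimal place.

46.6°

Let the plane be z = a·x + b·y + c.
DH-3−DH-2: 39a − 369b = −254;  DH-4−DH-2: −97a − 568b = −254.
Solving gives a = −0.87231, b = 0.59615.
Gradient magnitude |∇z| = √(a² + b²) = √(0.76092 + 0.35540) = 1.05656.
True dip = arctan(1.05656) = 46.6°, dipping toward SE (azimuth ≈ 124°).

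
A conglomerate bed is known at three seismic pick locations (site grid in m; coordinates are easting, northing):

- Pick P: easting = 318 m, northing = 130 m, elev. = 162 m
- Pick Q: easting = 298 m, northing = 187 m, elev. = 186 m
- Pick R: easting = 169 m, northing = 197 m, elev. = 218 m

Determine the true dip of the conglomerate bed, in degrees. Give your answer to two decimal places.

22.22°

Two edge vectors: Pick P→Pick Q = (-20, 57, 24), Pick P→Pick R = (-149, 67, 56).
Normal n = (Pick P→Pick Q) × (Pick P→Pick R) = (1584, -2456, 7153).
So ∂z/∂easting = −n_x/n_z = −0.22145 and ∂z/∂northing = −n_y/n_z = 0.34335.
Gradient magnitude |∇z| = √(a² + b²) = √(0.04904 + 0.11789) = 0.40857.
True dip = arctan(0.40857) = 22.22°, dipping toward SSE (azimuth ≈ 147°).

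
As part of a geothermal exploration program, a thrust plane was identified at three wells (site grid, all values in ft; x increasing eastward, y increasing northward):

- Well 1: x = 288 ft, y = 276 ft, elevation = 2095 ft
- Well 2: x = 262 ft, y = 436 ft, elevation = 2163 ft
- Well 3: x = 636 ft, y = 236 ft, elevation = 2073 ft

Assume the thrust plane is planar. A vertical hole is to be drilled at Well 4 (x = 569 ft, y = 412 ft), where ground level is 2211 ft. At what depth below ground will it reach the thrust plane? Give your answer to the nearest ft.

63 ft

Let the plane be z = a·x + b·y + c.
Well 2−Well 1: −26a + 160b = 68;  Well 3−Well 1: 348a − 40b = −22.
Solving gives a = −0.01464, b = 0.42262.
Then c = 2095 − a·288 − b·276 = 1982.57.
At (569, 412): z_contact = −8.3 + 174.1 + 1982.57 = 2148.4 ft.
Depth below ground = 2211 − 2148.4 = 63 ft.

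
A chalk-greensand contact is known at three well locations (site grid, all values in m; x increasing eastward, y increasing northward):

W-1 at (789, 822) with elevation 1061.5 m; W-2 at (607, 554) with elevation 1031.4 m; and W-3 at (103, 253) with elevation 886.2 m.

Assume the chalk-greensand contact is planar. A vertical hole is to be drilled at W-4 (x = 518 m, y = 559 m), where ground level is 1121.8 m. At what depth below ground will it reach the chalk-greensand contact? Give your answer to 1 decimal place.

124.2 m

Two edge vectors: W-1→W-2 = (-182, -268, -30.1), W-1→W-3 = (-686, -569, -175.3).
Normal n = (W-1→W-2) × (W-1→W-3) = (29853.5, -11256, -80290).
So ∂z/∂x = −n_x/n_z = 0.37182 and ∂z/∂y = −n_y/n_z = −0.14019.
Intercept c from W-1: 1061.5 − 293.37 + 115.24 = 883.37.
At (518, 559): z_contact = 192.60 − 78.37 + 883.37 = 997.61 m.
Depth below ground = 1121.8 − 997.61 = 124.2 m.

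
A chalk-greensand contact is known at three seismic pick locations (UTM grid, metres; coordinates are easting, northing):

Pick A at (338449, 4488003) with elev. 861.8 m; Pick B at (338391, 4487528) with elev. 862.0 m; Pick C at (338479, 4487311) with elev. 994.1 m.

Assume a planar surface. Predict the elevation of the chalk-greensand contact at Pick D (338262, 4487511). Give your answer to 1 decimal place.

715.7 m

Two edge vectors: Pick A→Pick B = (-58, -475, 0.2), Pick A→Pick C = (30, -692, 132.3).
Normal n = (Pick A→Pick B) × (Pick A→Pick C) = (-62704.1, 7679.4, 54386).
So ∂z/∂easting = −n_x/n_z = 1.152945611 and ∂z/∂northing = −n_y/n_z = −0.141201780.
Intercept c from Pick A: 861.8 − 390213.29 + 633714.01 = 244362.52.
At (338262, 4487511): z = 389997.7 − 633644.5 + 244362.52 = 715.7 m.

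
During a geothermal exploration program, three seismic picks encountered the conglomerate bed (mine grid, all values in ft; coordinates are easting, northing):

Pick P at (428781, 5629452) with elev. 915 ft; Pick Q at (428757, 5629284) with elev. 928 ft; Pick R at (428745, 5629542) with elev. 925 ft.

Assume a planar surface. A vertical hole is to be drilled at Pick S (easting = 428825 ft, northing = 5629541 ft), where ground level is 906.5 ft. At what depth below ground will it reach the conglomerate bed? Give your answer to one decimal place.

9.2 ft

Let the plane be z = a·easting + b·northing + c.
Pick Q−Pick P: −24a − 168b = 13;  Pick R−Pick P: −36a + 90b = 10.
Solving gives a = −0.347222222, b = −0.027777778.
Then c = 915 − a·428781 − b·5629452 = 306170.96.
At (428825, 5629541): z_contact = −148897.57 − 156376.14 + 306170.96 = 897.25 ft.
Depth below ground = 906.5 − 897.25 = 9.2 ft.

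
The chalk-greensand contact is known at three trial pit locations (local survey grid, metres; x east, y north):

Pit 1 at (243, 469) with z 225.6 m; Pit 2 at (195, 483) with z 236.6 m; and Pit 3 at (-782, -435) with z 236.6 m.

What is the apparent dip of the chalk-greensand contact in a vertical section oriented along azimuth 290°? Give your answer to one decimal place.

12.8°

Two edge vectors: Pit 1→Pit 2 = (-48, 14, 11), Pit 1→Pit 3 = (-1025, -904, 11).
Normal n = (Pit 1→Pit 2) × (Pit 1→Pit 3) = (10098, -10747, 57742).
So ∂z/∂x = −n_x/n_z = −0.17488 and ∂z/∂y = −n_y/n_z = 0.18612.
Unit vector along 290° is (sin 290°, cos 290°) = (-0.9397, 0.3420).
Slope in that direction = a·(-0.9397) + b·(0.3420) = 0.22799.
Apparent dip = arctan|0.22799| = 12.8° (true dip is 14.3°, so apparent ≤ true as expected).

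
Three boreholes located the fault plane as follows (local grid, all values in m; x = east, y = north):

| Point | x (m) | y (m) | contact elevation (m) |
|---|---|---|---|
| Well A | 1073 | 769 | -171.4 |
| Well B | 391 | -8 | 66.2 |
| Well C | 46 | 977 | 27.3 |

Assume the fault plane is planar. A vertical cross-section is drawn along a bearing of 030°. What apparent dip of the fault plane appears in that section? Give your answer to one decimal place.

Two edge vectors: Well A→Well B = (-682, -777, 237.6), Well A→Well C = (-1027, 208, 198.7).
Normal n = (Well A→Well B) × (Well A→Well C) = (-203810.7, -108501.8, -939835).
So ∂z/∂x = −n_x/n_z = −0.21686 and ∂z/∂y = −n_y/n_z = −0.11545.
Unit vector along 030° is (sin 30°, cos 30°) = (0.5000, 0.8660).
Slope in that direction = a·(0.5000) + b·(0.8660) = −0.20841.
Apparent dip = arctan|0.20841| = 11.8° (true dip is 13.8°, so apparent ≤ true as expected).

11.8°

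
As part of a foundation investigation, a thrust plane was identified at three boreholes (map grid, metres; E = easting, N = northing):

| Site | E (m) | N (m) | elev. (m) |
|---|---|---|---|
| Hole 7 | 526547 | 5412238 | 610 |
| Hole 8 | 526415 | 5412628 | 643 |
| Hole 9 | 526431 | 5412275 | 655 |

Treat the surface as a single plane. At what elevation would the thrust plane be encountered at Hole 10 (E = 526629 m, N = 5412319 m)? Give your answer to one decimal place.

Two edge vectors: Hole 7→Hole 8 = (-132, 390, 33), Hole 7→Hole 9 = (-116, 37, 45).
Normal n = (Hole 7→Hole 8) × (Hole 7→Hole 9) = (16329, 2112, 40356).
So ∂z/∂E = −n_x/n_z = −0.404623848 and ∂z/∂N = −n_y/n_z = −0.052334225.
Intercept c from Hole 7: 610 + 213053.47 + 283245.28 = 496908.76.
At (526629, 5412319): z = −213086.7 − 283249.5 + 496908.76 = 572.6 m.

572.6 m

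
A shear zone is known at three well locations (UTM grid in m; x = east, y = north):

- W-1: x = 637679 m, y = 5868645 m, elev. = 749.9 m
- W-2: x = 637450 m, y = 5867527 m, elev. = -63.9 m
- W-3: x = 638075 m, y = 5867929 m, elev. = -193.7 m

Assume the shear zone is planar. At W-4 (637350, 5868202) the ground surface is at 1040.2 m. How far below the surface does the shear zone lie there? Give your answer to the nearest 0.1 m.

427.3 m

Two edge vectors: W-1→W-2 = (-229, -1118, -813.8), W-1→W-3 = (396, -716, -943.6).
Normal n = (W-1→W-2) × (W-1→W-3) = (472264, -538349.2, 606692).
So ∂z/∂x = −n_x/n_z = −0.778424637 and ∂z/∂y = −n_y/n_z = 0.887351737.
Intercept c from W-1: 749.9 + 496385.04 − 5207552.33 = −4710417.39.
At (637350, 5868202): z_contact = −496128.94 + 5207159.24 − 4710417.39 = 612.90 m.
Depth below ground = 1040.2 − 612.90 = 427.3 m.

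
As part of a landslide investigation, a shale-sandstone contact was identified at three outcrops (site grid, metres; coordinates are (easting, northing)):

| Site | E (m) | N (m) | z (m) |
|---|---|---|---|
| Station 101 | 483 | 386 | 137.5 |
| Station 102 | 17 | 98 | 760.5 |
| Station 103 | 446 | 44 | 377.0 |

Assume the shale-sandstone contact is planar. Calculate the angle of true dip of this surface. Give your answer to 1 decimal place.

48.7°

Two edge vectors: Station 101→Station 102 = (-466, -288, 623), Station 101→Station 103 = (-37, -342, 239.5).
Normal n = (Station 101→Station 102) × (Station 101→Station 103) = (144090, 88556, 148716).
So ∂z/∂E = −n_x/n_z = −0.96889 and ∂z/∂N = −n_y/n_z = −0.59547.
Gradient magnitude |∇z| = √(a² + b²) = √(0.93876 + 0.35459) = 1.13725.
True dip = arctan(1.13725) = 48.7°, dipping toward ENE (azimuth ≈ 058°).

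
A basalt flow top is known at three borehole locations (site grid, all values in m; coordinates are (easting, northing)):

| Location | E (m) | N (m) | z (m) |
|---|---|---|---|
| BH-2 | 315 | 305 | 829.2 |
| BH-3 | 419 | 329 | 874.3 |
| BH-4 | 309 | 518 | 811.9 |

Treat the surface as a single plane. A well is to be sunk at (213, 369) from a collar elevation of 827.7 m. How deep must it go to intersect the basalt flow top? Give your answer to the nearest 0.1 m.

48.7 m

Two edge vectors: BH-2→BH-3 = (104, 24, 45.1), BH-2→BH-4 = (-6, 213, -17.3).
Normal n = (BH-2→BH-3) × (BH-2→BH-4) = (-10021.5, 1528.6, 22296).
So ∂z/∂E = −n_x/n_z = 0.44948 and ∂z/∂N = −n_y/n_z = −0.06856.
Intercept c from BH-2: 829.2 − 141.58 + 20.91 = 708.53.
At (213, 369): z_contact = 95.74 − 25.30 + 708.53 = 778.97 m.
Depth below ground = 827.7 − 778.97 = 48.7 m.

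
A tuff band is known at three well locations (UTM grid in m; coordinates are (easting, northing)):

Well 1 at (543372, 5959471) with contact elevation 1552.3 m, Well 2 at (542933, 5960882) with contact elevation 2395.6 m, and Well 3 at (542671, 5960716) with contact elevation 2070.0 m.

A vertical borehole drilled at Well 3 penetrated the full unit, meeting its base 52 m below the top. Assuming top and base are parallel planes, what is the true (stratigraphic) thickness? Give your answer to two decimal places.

Let the plane be z = a·E + b·N + c.
Well 2−Well 1: −439a + 1411b = 843.3;  Well 3−Well 1: −701a + 1245b = 517.7.
Solving gives a = 0.72179, b = 0.82223.
|∇z| = √(a²+b²) = 1.09410, so dip δ = arctan(1.09410) = 47.57°.
True thickness = vertical thickness × cos δ = 52 × cos 47.57° = 35.08 m.

35.08 m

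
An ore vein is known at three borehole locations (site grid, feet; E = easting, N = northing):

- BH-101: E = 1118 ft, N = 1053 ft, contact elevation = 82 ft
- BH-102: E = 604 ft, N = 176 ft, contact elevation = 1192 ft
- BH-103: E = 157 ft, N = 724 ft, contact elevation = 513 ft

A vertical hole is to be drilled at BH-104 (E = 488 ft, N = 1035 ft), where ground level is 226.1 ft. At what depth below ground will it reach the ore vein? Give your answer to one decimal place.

Let the plane be z = a·E + b·N + c.
BH-102−BH-101: −514a − 877b = 1110;  BH-103−BH-101: −961a − 329b = 431.
Solving gives a = −0.018995, b = −1.254545.
Then c = 82 − a·1118 − b·1053 = 1424.27.
At (488, 1035): z_contact = −9.27 − 1298.45 + 1424.27 = 116.55 ft.
Depth below ground = 226.1 − 116.55 = 109.6 ft.

109.6 ft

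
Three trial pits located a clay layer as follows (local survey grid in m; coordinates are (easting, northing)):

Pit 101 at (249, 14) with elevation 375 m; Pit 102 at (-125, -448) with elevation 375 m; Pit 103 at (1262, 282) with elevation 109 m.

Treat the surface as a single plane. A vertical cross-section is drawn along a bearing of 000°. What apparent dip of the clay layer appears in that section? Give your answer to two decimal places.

Let the plane be z = a·E + b·N + c.
Pit 102−Pit 101: −374a − 462b = 0;  Pit 103−Pit 101: 1013a + 268b = −266.
Solving gives a = −0.33415, b = 0.27050.
Unit vector along 000° is (sin 0°, cos 0°) = (0.0000, 1.0000).
Slope in that direction = a·(0.0000) + b·(1.0000) = 0.27050.
Apparent dip = arctan|0.27050| = 15.14° (true dip is 23.3°, so apparent ≤ true as expected).

15.14°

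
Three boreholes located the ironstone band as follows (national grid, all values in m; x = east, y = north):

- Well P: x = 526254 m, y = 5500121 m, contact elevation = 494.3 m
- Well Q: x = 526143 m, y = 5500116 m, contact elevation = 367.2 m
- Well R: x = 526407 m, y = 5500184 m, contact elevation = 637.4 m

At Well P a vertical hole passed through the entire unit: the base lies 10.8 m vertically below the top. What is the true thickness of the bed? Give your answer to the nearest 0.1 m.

Two edge vectors: Well P→Well Q = (-111, -5, -127.1), Well P→Well R = (153, 63, 143.1).
Normal n = (Well P→Well Q) × (Well P→Well R) = (7291.8, -3562.2, -6228).
So ∂z/∂x = −n_x/n_z = 1.17081 and ∂z/∂y = −n_y/n_z = −0.57197.
|∇z| = √(a²+b²) = 1.30305, so dip δ = arctan(1.30305) = 52.50°.
True thickness = vertical thickness × cos δ = 10.8 × cos 52.50° = 6.6 m.

6.6 m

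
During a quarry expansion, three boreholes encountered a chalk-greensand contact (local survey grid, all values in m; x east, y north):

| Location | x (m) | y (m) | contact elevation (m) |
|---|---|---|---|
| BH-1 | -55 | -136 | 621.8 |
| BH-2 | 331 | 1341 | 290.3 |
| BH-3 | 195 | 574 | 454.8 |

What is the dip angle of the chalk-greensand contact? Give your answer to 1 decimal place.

Let the plane be z = a·x + b·y + c.
BH-2−BH-1: 386a + 1477b = −331.5;  BH-3−BH-1: 250a + 710b = −167.
Solving gives a = −0.11865, b = −0.19343.
Gradient magnitude |∇z| = √(a² + b²) = √(0.01408 + 0.03742) = 0.22692.
True dip = arctan(0.22692) = 12.8°, dipping toward NNE (azimuth ≈ 032°).

12.8°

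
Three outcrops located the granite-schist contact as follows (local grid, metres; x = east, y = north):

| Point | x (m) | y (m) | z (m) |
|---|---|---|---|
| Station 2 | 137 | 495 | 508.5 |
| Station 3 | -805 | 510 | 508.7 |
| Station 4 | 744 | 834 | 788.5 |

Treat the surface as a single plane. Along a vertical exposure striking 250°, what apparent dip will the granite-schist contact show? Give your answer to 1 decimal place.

16.0°

Let the plane be z = a·x + b·y + c.
Station 3−Station 2: −942a + 15b = 0.2;  Station 4−Station 2: 607a + 339b = 280.
Solving gives a = 0.01258, b = 0.80343.
Unit vector along 250° is (sin 250°, cos 250°) = (-0.9397, -0.3420).
Slope in that direction = a·(-0.9397) + b·(-0.3420) = −0.28661.
Apparent dip = arctan|0.28661| = 16.0° (true dip is 38.8°, so apparent ≤ true as expected).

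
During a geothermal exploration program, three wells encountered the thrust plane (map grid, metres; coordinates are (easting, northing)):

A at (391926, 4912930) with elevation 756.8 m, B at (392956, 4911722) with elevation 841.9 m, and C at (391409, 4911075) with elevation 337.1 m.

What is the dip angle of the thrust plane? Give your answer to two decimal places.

Two edge vectors: A→B = (1030, -1208, 85.1), A→C = (-517, -1855, -419.7).
Normal n = (A→B) × (A→C) = (664858.1, 388294.3, -2535186).
So ∂z/∂E = −n_x/n_z = 0.26225 and ∂z/∂N = −n_y/n_z = 0.15316.
Gradient magnitude |∇z| = √(a² + b²) = √(0.06878 + 0.02346) = 0.30370.
True dip = arctan(0.30370) = 16.89°, dipping toward WSW (azimuth ≈ 240°).

16.89°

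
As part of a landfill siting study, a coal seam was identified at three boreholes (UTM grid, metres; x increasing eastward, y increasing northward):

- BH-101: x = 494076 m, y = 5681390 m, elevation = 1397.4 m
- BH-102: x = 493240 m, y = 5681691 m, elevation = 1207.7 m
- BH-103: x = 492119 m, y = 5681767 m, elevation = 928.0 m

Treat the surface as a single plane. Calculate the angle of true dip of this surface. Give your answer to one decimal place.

Let the plane be z = a·x + b·y + c.
BH-102−BH-101: −836a + 301b = −189.7;  BH-103−BH-101: −1957a + 377b = −469.4.
Solving gives a = 0.25475, b = 0.07732.
Gradient magnitude |∇z| = √(a² + b²) = √(0.06490 + 0.00598) = 0.26623.
True dip = arctan(0.26623) = 14.9°, dipping toward WSW (azimuth ≈ 253°).

14.9°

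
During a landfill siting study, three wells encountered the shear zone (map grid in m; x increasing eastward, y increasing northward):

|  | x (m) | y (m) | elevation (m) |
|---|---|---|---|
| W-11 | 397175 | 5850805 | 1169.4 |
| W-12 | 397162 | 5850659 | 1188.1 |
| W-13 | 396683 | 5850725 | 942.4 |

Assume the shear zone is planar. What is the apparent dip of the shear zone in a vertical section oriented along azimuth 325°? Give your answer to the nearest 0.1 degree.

Two edge vectors: W-11→W-12 = (-13, -146, 18.7), W-11→W-13 = (-492, -80, -227).
Normal n = (W-11→W-12) × (W-11→W-13) = (34638, -12151.4, -70792).
So ∂z/∂x = −n_x/n_z = 0.48929 and ∂z/∂y = −n_y/n_z = −0.17165.
Unit vector along 325° is (sin 325°, cos 325°) = (-0.5736, 0.8192).
Slope in that direction = a·(-0.5736) + b·(0.8192) = −0.42125.
Apparent dip = arctan|0.42125| = 22.8° (true dip is 27.4°, so apparent ≤ true as expected).

22.8°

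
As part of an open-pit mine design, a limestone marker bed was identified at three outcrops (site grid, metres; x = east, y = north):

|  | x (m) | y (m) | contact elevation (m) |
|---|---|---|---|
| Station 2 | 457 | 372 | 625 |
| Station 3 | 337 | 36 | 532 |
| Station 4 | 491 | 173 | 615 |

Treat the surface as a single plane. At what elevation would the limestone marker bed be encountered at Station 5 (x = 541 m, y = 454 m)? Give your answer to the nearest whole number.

671 m

Two edge vectors: Station 2→Station 3 = (-120, -336, -93), Station 2→Station 4 = (34, -199, -10).
Normal n = (Station 2→Station 3) × (Station 2→Station 4) = (-15147, -4362, 35304).
So ∂z/∂x = −n_x/n_z = 0.42904 and ∂z/∂y = −n_y/n_z = 0.12356.
Intercept c from Station 2: 625 − 196.07 − 45.96 = 382.96.
At (541, 454): z = 232.1 + 56.1 + 382.96 = 671.2 m.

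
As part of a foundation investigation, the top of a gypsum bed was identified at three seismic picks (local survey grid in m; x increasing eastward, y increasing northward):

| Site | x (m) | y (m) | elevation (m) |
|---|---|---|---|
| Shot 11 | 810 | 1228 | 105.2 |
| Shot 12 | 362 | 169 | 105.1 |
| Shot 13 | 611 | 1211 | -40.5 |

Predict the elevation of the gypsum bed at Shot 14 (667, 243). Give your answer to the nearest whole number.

313 m

Let the plane be z = a·x + b·y + c.
Shot 12−Shot 11: −448a − 1059b = −0.1;  Shot 13−Shot 11: −199a − 17b = −145.7.
Solving gives a = 0.75960, b = −0.32125.
Then c = 105.2 − a·810 − b·1228 = −115.59.
At (667, 243): z = 506.7 − 78.1 − 115.59 = 313.0 m.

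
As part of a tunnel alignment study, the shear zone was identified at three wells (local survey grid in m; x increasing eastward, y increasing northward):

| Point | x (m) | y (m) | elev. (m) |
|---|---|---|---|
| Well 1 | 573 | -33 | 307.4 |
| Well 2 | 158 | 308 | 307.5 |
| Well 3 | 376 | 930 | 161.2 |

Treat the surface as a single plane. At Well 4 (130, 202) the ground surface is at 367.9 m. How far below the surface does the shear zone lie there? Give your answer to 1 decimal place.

Let the plane be z = a·x + b·y + c.
Well 2−Well 1: −415a + 341b = 0.1;  Well 3−Well 1: −197a + 963b = −146.2.
Solving gives a = −0.15024, b = −0.18255.
Then c = 307.4 − a·573 − b·-33 = 387.46.
At (130, 202): z_contact = −19.53 − 36.88 + 387.46 = 331.06 m.
Depth below ground = 367.9 − 331.06 = 36.8 m.

36.8 m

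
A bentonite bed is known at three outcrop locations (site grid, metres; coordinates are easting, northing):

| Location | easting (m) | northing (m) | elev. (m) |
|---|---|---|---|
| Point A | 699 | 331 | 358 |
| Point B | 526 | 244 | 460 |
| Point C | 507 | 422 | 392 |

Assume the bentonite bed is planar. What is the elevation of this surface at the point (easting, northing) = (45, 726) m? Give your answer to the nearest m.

438 m

Two edge vectors: Point A→Point B = (-173, -87, 102), Point A→Point C = (-192, 91, 34).
Normal n = (Point A→Point B) × (Point A→Point C) = (-12240, -13702, -32447).
So ∂z/∂easting = −n_x/n_z = −0.37723 and ∂z/∂northing = −n_y/n_z = −0.42229.
Intercept c from Point A: 358 + 263.68 + 139.78 = 761.46.
At (45, 726): z = −17.0 − 306.6 + 761.46 = 437.9 m.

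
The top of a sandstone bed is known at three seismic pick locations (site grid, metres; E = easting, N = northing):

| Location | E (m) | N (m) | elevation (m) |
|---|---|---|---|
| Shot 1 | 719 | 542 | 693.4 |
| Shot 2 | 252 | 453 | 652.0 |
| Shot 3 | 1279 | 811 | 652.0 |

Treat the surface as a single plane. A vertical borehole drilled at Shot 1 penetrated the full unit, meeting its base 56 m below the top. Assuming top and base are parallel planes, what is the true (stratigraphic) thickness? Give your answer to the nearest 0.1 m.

48.1 m

Two edge vectors: Shot 1→Shot 2 = (-467, -89, -41.4), Shot 1→Shot 3 = (560, 269, -41.4).
Normal n = (Shot 1→Shot 2) × (Shot 1→Shot 3) = (14821.2, -42517.8, -75783).
So ∂z/∂E = −n_x/n_z = 0.19557 and ∂z/∂N = −n_y/n_z = −0.56105.
|∇z| = √(a²+b²) = 0.59416, so dip δ = arctan(0.59416) = 30.72°.
True thickness = vertical thickness × cos δ = 56 × cos 30.72° = 48.1 m.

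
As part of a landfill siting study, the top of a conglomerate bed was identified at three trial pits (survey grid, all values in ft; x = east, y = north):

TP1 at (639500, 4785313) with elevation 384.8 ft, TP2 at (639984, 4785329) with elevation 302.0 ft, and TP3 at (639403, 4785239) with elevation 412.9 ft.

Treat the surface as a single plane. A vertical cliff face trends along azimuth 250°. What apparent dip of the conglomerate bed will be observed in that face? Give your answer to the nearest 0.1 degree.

11.9°

Two edge vectors: TP1→TP2 = (484, 16, -82.8), TP1→TP3 = (-97, -74, 28.1).
Normal n = (TP1→TP2) × (TP1→TP3) = (-5677.6, -5568.8, -34264).
So ∂z/∂x = −n_x/n_z = −0.16570 and ∂z/∂y = −n_y/n_z = −0.16253.
Unit vector along 250° is (sin 250°, cos 250°) = (-0.9397, -0.3420).
Slope in that direction = a·(-0.9397) + b·(-0.3420) = 0.21130.
Apparent dip = arctan|0.21130| = 11.9° (true dip is 13.1°, so apparent ≤ true as expected).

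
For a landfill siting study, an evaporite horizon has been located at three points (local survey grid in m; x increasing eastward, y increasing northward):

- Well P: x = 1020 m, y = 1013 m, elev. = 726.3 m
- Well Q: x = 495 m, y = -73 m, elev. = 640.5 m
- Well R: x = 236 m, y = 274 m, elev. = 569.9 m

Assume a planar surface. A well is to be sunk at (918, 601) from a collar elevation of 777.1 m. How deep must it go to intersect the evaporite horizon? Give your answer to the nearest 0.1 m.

Two edge vectors: Well P→Well Q = (-525, -1086, -85.8), Well P→Well R = (-784, -739, -156.4).
Normal n = (Well P→Well Q) × (Well P→Well R) = (106444.2, -14842.8, -463449).
So ∂z/∂x = −n_x/n_z = 0.229678 and ∂z/∂y = −n_y/n_z = −0.032027.
Intercept c from Well P: 726.3 − 234.27 + 32.44 = 524.47.
At (918, 601): z_contact = 210.84 − 19.25 + 524.47 = 716.07 m.
Depth below ground = 777.1 − 716.07 = 61.0 m.

61.0 m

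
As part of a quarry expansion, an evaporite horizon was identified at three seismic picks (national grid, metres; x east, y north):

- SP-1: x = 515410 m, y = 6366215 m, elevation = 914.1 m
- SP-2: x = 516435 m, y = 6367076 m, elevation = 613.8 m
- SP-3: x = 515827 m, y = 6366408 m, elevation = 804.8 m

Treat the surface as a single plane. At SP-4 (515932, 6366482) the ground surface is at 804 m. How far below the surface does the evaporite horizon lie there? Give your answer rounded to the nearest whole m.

29 m

Let the plane be z = a·x + b·y + c.
SP-2−SP-1: 1025a + 861b = −300.3;  SP-3−SP-1: 417a + 193b = −109.3.
Solving gives a = −0.22423517, b = −0.08183386.
Then c = 914.1 − a·515410 − b·6366215 = 637459.09.
At (515932, 6366482): z_contact = −115690.1 − 520993.8 + 637459.09 = 775.2 m.
Depth below ground = 804 − 775.2 = 29 m.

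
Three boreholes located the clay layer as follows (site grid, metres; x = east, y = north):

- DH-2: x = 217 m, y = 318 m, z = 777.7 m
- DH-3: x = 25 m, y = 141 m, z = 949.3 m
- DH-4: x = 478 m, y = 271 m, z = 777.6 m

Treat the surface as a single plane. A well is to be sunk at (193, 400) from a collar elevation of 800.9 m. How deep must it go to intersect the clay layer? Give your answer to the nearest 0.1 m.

Two edge vectors: DH-2→DH-3 = (-192, -177, 171.6), DH-2→DH-4 = (261, -47, -0.1).
Normal n = (DH-2→DH-3) × (DH-2→DH-4) = (8082.9, 44768.4, 55221).
So ∂z/∂x = −n_x/n_z = −0.14637 and ∂z/∂y = −n_y/n_z = −0.81071.
Intercept c from DH-2: 777.7 + 31.76 + 257.81 = 1067.27.
At (193, 400): z_contact = −28.25 − 324.29 + 1067.27 = 714.73 m.
Depth below ground = 800.9 − 714.73 = 86.2 m.

86.2 m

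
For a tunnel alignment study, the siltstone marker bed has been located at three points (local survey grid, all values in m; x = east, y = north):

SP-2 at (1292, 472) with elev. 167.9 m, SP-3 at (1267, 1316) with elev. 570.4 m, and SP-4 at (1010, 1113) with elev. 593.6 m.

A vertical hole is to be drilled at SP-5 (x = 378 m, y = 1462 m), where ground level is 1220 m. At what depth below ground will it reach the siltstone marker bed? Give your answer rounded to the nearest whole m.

176 m

Two edge vectors: SP-2→SP-3 = (-25, 844, 402.5), SP-2→SP-4 = (-282, 641, 425.7).
Normal n = (SP-2→SP-3) × (SP-2→SP-4) = (101288.3, -102862.5, 221983).
So ∂z/∂x = −n_x/n_z = −0.45629 and ∂z/∂y = −n_y/n_z = 0.46338.
Intercept c from SP-2: 167.9 + 589.52 − 218.72 = 538.71.
At (378, 1462): z_contact = −172.5 + 677.5 + 538.71 = 1043.7 m.
Depth below ground = 1220 − 1043.7 = 176 m.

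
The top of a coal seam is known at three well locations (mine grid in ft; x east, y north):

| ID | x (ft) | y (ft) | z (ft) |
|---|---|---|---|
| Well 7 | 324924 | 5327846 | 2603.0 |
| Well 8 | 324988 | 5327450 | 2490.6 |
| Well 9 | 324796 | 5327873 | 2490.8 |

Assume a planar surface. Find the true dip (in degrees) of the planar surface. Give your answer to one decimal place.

Two edge vectors: Well 7→Well 8 = (64, -396, -112.4), Well 7→Well 9 = (-128, 27, -112.2).
Normal n = (Well 7→Well 8) × (Well 7→Well 9) = (47466, 21568, -48960).
So ∂z/∂x = −n_x/n_z = 0.96949 and ∂z/∂y = −n_y/n_z = 0.44052.
Gradient magnitude |∇z| = √(a² + b²) = √(0.93990 + 0.19406) = 1.06488.
True dip = arctan(1.06488) = 46.8°, dipping toward WSW (azimuth ≈ 246°).

46.8°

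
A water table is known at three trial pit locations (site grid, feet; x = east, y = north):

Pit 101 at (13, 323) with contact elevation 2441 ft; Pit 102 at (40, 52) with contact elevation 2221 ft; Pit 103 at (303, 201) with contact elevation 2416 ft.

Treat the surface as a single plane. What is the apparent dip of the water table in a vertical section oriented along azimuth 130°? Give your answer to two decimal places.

Two edge vectors: Pit 101→Pit 102 = (27, -271, -220), Pit 101→Pit 103 = (290, -122, -25).
Normal n = (Pit 101→Pit 102) × (Pit 101→Pit 103) = (-20065, -63125, 75296).
So ∂z/∂x = −n_x/n_z = 0.26648 and ∂z/∂y = −n_y/n_z = 0.83836.
Unit vector along 130° is (sin 130°, cos 130°) = (0.7660, -0.6428).
Slope in that direction = a·(0.7660) + b·(-0.6428) = −0.33475.
Apparent dip = arctan|0.33475| = 18.51° (true dip is 41.3°, so apparent ≤ true as expected).

18.51°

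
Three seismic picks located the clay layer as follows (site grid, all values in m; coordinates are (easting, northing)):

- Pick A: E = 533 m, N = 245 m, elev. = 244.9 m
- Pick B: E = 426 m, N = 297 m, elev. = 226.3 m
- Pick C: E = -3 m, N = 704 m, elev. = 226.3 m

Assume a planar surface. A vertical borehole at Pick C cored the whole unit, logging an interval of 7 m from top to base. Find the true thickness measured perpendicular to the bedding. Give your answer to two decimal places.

6.22 m

Let the plane be z = a·E + b·N + c.
Pick B−Pick A: −107a + 52b = −18.6;  Pick C−Pick A: −536a + 459b = −18.6.
Solving gives a = 0.35640, b = 0.37566.
|∇z| = √(a²+b²) = 0.51782, so dip δ = arctan(0.51782) = 27.38°.
True thickness = vertical thickness × cos δ = 7 × cos 27.38° = 6.22 m.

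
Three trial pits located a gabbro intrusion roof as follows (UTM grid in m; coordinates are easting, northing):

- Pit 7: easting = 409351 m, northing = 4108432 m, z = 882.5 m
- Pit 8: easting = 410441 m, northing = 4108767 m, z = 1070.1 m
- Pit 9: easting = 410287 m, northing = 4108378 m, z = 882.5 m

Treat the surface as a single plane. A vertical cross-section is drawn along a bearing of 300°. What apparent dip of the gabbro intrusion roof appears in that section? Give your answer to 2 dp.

11.98°

Two edge vectors: Pit 7→Pit 8 = (1090, 335, 187.6), Pit 7→Pit 9 = (936, -54, 0).
Normal n = (Pit 7→Pit 8) × (Pit 7→Pit 9) = (10130.4, 175593.6, -372420).
So ∂z/∂easting = −n_x/n_z = 0.02720 and ∂z/∂northing = −n_y/n_z = 0.47149.
Unit vector along 300° is (sin 300°, cos 300°) = (-0.8660, 0.5000).
Slope in that direction = a·(-0.8660) + b·(0.5000) = 0.21219.
Apparent dip = arctan|0.21219| = 11.98° (true dip is 25.3°, so apparent ≤ true as expected).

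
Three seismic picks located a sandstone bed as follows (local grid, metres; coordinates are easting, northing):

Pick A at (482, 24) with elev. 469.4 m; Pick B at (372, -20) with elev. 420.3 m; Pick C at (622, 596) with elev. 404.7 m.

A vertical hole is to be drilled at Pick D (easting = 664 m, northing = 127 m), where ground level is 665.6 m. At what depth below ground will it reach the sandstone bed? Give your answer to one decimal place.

122.4 m

Let the plane be z = a·easting + b·northing + c.
Pick B−Pick A: −110a − 44b = −49.1;  Pick C−Pick A: 140a + 572b = −64.7.
Solving gives a = 0.54496, b = −0.24649.
Then c = 469.4 − a·482 − b·24 = 212.64.
At (664, 127): z_contact = 361.85 − 31.30 + 212.64 = 543.19 m.
Depth below ground = 665.6 − 543.19 = 122.4 m.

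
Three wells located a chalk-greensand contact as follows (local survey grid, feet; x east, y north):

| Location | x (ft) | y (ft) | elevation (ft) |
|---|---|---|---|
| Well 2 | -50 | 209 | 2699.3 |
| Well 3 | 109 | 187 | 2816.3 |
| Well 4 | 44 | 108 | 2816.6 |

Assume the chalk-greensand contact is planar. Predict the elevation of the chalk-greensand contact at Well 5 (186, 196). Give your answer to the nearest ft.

Two edge vectors: Well 2→Well 3 = (159, -22, 117), Well 2→Well 4 = (94, -101, 117.3).
Normal n = (Well 2→Well 3) × (Well 2→Well 4) = (9236.4, -7652.7, -13991).
So ∂z/∂x = −n_x/n_z = 0.66017 and ∂z/∂y = −n_y/n_z = −0.54697.
Intercept c from Well 2: 2699.3 + 33.01 + 114.32 = 2846.63.
At (186, 196): z = 122.8 − 107.2 + 2846.63 = 2862.2 ft.

2862 ft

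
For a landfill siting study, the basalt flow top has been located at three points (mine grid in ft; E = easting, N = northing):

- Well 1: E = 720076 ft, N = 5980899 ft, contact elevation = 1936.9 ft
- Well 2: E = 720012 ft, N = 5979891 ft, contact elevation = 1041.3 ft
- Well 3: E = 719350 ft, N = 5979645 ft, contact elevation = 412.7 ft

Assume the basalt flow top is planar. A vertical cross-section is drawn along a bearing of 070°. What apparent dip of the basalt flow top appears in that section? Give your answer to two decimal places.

41.55°

Let the plane be z = a·E + b·N + c.
Well 2−Well 1: −64a − 1008b = −895.6;  Well 3−Well 1: −726a − 1254b = −1524.2.
Solving gives a = 0.63435, b = 0.84822.
Unit vector along 070° is (sin 70°, cos 70°) = (0.9397, 0.3420).
Slope in that direction = a·(0.9397) + b·(0.3420) = 0.88620.
Apparent dip = arctan|0.88620| = 41.55° (true dip is 46.6°, so apparent ≤ true as expected).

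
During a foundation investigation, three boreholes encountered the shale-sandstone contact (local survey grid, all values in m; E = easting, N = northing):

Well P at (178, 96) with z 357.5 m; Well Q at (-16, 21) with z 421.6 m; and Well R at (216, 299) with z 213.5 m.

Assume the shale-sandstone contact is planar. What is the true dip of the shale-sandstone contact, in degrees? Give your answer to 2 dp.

35.02°

Two edge vectors: Well P→Well Q = (-194, -75, 64.1), Well P→Well R = (38, 203, -144).
Normal n = (Well P→Well Q) × (Well P→Well R) = (-2212.3, -25500.2, -36532).
So ∂z/∂E = −n_x/n_z = −0.06056 and ∂z/∂N = −n_y/n_z = −0.69802.
Gradient magnitude |∇z| = √(a² + b²) = √(0.00367 + 0.48724) = 0.70065.
True dip = arctan(0.70065) = 35.02°, dipping toward N (azimuth ≈ 005°).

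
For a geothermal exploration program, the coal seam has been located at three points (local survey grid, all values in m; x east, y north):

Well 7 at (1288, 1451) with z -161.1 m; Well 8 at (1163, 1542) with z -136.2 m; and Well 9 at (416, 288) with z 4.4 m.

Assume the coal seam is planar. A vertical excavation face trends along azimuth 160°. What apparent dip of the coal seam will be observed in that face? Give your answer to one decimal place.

Let the plane be z = a·x + b·y + c.
Well 8−Well 7: −125a + 91b = 24.9;  Well 9−Well 7: −872a − 1163b = 165.5.
Solving gives a = −0.19588, b = 0.00456.
Unit vector along 160° is (sin 160°, cos 160°) = (0.3420, -0.9397).
Slope in that direction = a·(0.3420) + b·(-0.9397) = −0.07128.
Apparent dip = arctan|0.07128| = 4.1° (true dip is 11.1°, so apparent ≤ true as expected).

4.1°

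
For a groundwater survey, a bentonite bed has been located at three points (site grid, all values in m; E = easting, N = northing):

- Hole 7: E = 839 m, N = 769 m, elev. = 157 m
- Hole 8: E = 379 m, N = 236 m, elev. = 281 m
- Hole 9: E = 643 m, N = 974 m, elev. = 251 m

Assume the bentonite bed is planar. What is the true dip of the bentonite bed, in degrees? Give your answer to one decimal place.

Two edge vectors: Hole 7→Hole 8 = (-460, -533, 124), Hole 7→Hole 9 = (-196, 205, 94).
Normal n = (Hole 7→Hole 8) × (Hole 7→Hole 9) = (-75522, 18936, -198768).
So ∂z/∂E = −n_x/n_z = −0.37995 and ∂z/∂N = −n_y/n_z = 0.09527.
Gradient magnitude |∇z| = √(a² + b²) = √(0.14436 + 0.00908) = 0.39171.
True dip = arctan(0.39171) = 21.4°, dipping toward ESE (azimuth ≈ 104°).

21.4°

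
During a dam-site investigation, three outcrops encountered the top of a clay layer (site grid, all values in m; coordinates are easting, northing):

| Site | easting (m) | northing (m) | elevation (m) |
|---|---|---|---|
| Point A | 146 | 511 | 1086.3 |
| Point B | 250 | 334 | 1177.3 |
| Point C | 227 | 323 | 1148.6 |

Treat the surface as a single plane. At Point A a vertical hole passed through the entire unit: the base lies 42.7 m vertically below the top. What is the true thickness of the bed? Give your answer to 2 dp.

Two edge vectors: Point A→Point B = (104, -177, 91), Point A→Point C = (81, -188, 62.3).
Normal n = (Point A→Point B) × (Point A→Point C) = (6080.9, 891.8, -5215).
So ∂z/∂easting = −n_x/n_z = 1.16604 and ∂z/∂northing = −n_y/n_z = 0.17101.
|∇z| = √(a²+b²) = 1.17851, so dip δ = arctan(1.17851) = 49.68°.
True thickness = vertical thickness × cos δ = 42.7 × cos 49.68° = 27.63 m.

27.63 m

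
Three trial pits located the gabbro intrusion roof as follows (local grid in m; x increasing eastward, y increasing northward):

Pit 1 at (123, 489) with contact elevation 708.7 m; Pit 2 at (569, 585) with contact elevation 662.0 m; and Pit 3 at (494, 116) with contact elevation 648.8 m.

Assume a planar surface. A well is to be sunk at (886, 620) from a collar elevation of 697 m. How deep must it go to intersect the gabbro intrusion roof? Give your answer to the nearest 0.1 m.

Two edge vectors: Pit 1→Pit 2 = (446, 96, -46.7), Pit 1→Pit 3 = (371, -373, -59.9).
Normal n = (Pit 1→Pit 2) × (Pit 1→Pit 3) = (-23169.5, 9389.7, -201974).
So ∂z/∂x = −n_x/n_z = −0.11472 and ∂z/∂y = −n_y/n_z = 0.04649.
Intercept c from Pit 1: 708.7 + 14.11 − 22.73 = 700.08.
At (886, 620): z_contact = −101.64 + 28.82 + 700.08 = 627.26 m.
Depth below ground = 697 − 627.26 = 69.7 m.

69.7 m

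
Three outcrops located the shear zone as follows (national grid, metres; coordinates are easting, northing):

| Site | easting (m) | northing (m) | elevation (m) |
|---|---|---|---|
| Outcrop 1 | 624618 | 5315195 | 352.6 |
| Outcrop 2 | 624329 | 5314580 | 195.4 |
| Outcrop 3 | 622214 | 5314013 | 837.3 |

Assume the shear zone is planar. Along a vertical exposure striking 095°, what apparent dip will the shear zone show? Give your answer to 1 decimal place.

24.9°

Two edge vectors: Outcrop 1→Outcrop 2 = (-289, -615, -157.2), Outcrop 1→Outcrop 3 = (-2404, -1182, 484.7).
Normal n = (Outcrop 1→Outcrop 2) × (Outcrop 1→Outcrop 3) = (-483900.9, 517987.1, -1136862).
So ∂z/∂easting = −n_x/n_z = −0.42565 and ∂z/∂northing = −n_y/n_z = 0.45563.
Unit vector along 095° is (sin 95°, cos 95°) = (0.9962, -0.0872).
Slope in that direction = a·(0.9962) + b·(-0.0872) = −0.46374.
Apparent dip = arctan|0.46374| = 24.9° (true dip is 31.9°, so apparent ≤ true as expected).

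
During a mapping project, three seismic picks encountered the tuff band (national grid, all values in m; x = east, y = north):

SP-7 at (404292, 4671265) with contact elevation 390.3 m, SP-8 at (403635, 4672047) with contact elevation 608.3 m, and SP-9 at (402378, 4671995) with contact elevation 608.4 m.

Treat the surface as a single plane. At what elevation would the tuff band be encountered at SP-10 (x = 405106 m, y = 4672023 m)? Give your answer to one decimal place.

Let the plane be z = a·x + b·y + c.
SP-8−SP-7: −657a + 782b = 218;  SP-9−SP-7: −1914a + 730b = 218.1.
Solving gives a = −0.011221879, b = 0.269344278.
Then c = 390.3 − a·404292 − b·4671265 = −1253251.28.
At (405106, 4672023): z = −4546.1 + 1258382.7 − 1253251.28 = 585.3 m.

585.3 m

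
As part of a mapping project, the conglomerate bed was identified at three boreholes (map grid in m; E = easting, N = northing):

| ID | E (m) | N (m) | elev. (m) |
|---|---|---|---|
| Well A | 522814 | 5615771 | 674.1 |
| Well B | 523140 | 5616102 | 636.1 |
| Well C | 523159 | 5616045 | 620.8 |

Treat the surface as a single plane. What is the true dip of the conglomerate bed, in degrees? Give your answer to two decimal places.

18.65°

Two edge vectors: Well A→Well B = (326, 331, -38), Well A→Well C = (345, 274, -53.3).
Normal n = (Well A→Well B) × (Well A→Well C) = (-7230.3, 4265.8, -24871).
So ∂z/∂E = −n_x/n_z = −0.29071 and ∂z/∂N = −n_y/n_z = 0.17152.
Gradient magnitude |∇z| = √(a² + b²) = √(0.08451 + 0.02942) = 0.33754.
True dip = arctan(0.33754) = 18.65°, dipping toward ESE (azimuth ≈ 121°).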